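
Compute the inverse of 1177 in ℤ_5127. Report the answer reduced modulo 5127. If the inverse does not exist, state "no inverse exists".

3781

Extended Euclidean algorithm:
5127 = 4×1177 + 419
1177 = 2×419 + 339
419 = 1×339 + 80
339 = 4×80 + 19
80 = 4×19 + 4
19 = 4×4 + 3
4 = 1×3 + 1
3 = 3×1 + 0
gcd = 1, so the inverse exists. Back-substitute:
1 = 4 − 3
1 = −19 + 5·4
1 = 5·80 − 21·19
1 = −21·339 + 89·80
1 = 89·419 − 110·339
1 = −110·1177 + 309·419
1 = 309·5127 − 1346·1177
So 1177·(-1346) ≡ 1 (mod 5127), and -1346 ≡ 3781 (mod 5127).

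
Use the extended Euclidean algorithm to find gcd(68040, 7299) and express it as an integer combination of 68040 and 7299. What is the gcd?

9

Repeated division:
68040 = 9*7299 + 2349
7299 = 3*2349 + 252
2349 = 9*252 + 81
252 = 3*81 + 9
81 = 9*9 + 0
gcd(68040, 7299) = 9.
Working backward:
9 = 252 − 3·81
9 = −3·2349 + 28·252
9 = 28·7299 − 87·2349
9 = −87·68040 + 811·7299
So 9 = (-87)·68040 + (811)·7299.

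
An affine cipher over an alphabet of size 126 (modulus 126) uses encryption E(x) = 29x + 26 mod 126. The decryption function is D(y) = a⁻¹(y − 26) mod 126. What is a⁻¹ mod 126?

Apply the Euclidean algorithm to 126 and 29:
126 = 4×29 + 10
29 = 2×10 + 9
10 = 1×9 + 1
9 = 9×1 + 0
The gcd is 1. Working backward:
1 = 10 − 9
1 = −29 + 3·10
1 = 3·126 − 13·29
Hence 29⁻¹ ≡ -13 ≡ 113 (mod 126).

113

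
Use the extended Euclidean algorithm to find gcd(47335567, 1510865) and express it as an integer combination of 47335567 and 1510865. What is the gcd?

Apply Euclid's algorithm to 47335567 and 1510865:
47335567 = 31×1510865 + 498752
1510865 = 3×498752 + 14609
498752 = 34×14609 + 2046
14609 = 7×2046 + 287
2046 = 7×287 + 37
287 = 7×37 + 28
37 = 1×28 + 9
28 = 3×9 + 1
9 = 9×1 + 0
gcd(47335567, 1510865) = 1.
Express as a combination:
1 = 28 − 3·9
1 = −3·37 + 4·28
1 = 4·287 − 31·37
1 = −31·2046 + 221·287
1 = 221·14609 − 1578·2046
1 = −1578·498752 + 53873·14609
1 = 53873·1510865 − 163197·498752
1 = −163197·47335567 + 5112980·1510865
So 1 = (-163197)·47335567 + (5112980)·1510865.

1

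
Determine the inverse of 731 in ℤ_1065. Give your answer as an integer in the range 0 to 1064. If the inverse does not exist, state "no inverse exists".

896

Apply the Euclidean algorithm to 1065 and 731:
1065 = 1·731 + 334
731 = 2·334 + 63
334 = 5·63 + 19
63 = 3·19 + 6
19 = 3·6 + 1
6 = 6·1 + 0
Since gcd(731, 1065) = 1, back-substitute to write 1 as a combination:
1 = 19 − 3·6
1 = −3·63 + 10·19
1 = 10·334 − 53·63
1 = −53·731 + 116·334
1 = 116·1065 − 169·731
So 731·(-169) ≡ 1 (mod 1065), and -169 ≡ 896 (mod 1065).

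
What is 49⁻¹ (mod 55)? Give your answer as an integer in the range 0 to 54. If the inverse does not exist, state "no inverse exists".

Run Euclid on (55, 49):
55 = 1×49 + 6
49 = 8×6 + 1
6 = 6×1 + 0
Since gcd(49, 55) = 1, back-substitute to write 1 as a combination:
1 = 49 − 8·6
1 = −8·55 + 9·49
So 49·9 ≡ 1 (mod 55).

9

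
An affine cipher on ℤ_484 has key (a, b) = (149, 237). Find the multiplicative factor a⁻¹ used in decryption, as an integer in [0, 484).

Run Euclid on (484, 149):
484 = 3×149 + 37
149 = 4×37 + 1
37 = 37×1 + 0
gcd = 1, so the inverse exists. Back-substitute:
1 = 149 − 4·37
1 = −4·484 + 13·149
So 149·13 ≡ 1 (mod 484).

13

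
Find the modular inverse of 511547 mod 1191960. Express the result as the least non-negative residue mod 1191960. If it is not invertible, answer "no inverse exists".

Extended Euclidean algorithm:
1191960 = 2·511547 + 168866
511547 = 3·168866 + 4949
168866 = 34·4949 + 600
4949 = 8·600 + 149
600 = 4·149 + 4
149 = 37·4 + 1
4 = 4·1 + 0
gcd = 1, so the inverse exists. Back-substitute:
1 = 149 − 37·4
1 = −37·600 + 149·149
1 = 149·4949 − 1229·600
1 = −1229·168866 + 41935·4949
1 = 41935·511547 − 127034·168866
1 = −127034·1191960 + 296003·511547
So 511547·296003 ≡ 1 (mod 1191960).

296003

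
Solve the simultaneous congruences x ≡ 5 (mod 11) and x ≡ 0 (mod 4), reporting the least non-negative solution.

16

Write x = 5 + 11·k. Then 11·k ≡ 0 − 5 ≡ 3 (mod 4).
Need 11⁻¹ mod 4. Extended Euclid on (4, 3):
4 = 1*3 + 1
3 = 3*1 + 0
Back-substitute:
1 = 4 − 3
11⁻¹ ≡ 3 (mod 4), so k ≡ 3·3 ≡ 1 (mod 4).
x = 5 + 11·1 = 16.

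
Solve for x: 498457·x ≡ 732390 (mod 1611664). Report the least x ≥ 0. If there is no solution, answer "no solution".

1481942

First find gcd(498457, 1611664):
1611664 = 3·498457 + 116293
498457 = 4·116293 + 33285
116293 = 3·33285 + 16438
33285 = 2·16438 + 409
16438 = 40·409 + 78
409 = 5·78 + 19
78 = 4·19 + 2
19 = 9·2 + 1
2 = 2·1 + 0
gcd = 1, so a unique solution mod 1611664 exists.
Back-substitute for the Bézout coefficients:
1 = 19 − 9·2
1 = −9·78 + 37·19
1 = 37·409 − 194·78
1 = −194·16438 + 7797·409
1 = 7797·33285 − 15788·16438
1 = −15788·116293 + 55161·33285
1 = 55161·498457 − 236432·116293
1 = −236432·1611664 + 764457·498457
So 498457·(764457) ≡ 1 (mod 1611664), giving 498457⁻¹ ≡ 764457.
x ≡ 498457⁻¹·732390 ≡ 764457·732390 ≡ 1481942 (mod 1611664).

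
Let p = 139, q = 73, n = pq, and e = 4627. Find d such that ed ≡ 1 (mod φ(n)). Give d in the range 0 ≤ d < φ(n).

4123

φ(n) = (p−1)(q−1) = 138·72 = 9936.
Need d with 4627·d ≡ 1 (mod 9936). Apply the extended Euclidean algorithm:
9936 = 2·4627 + 682
4627 = 6·682 + 535
682 = 1·535 + 147
535 = 3·147 + 94
147 = 1·94 + 53
94 = 1·53 + 41
53 = 1·41 + 12
41 = 3·12 + 5
12 = 2·5 + 2
5 = 2·2 + 1
2 = 2·1 + 0
Back-substitute:
1 = 5 − 2·2
1 = −2·12 + 5·5
1 = 5·41 − 17·12
1 = −17·53 + 22·41
1 = 22·94 − 39·53
1 = −39·147 + 61·94
1 = 61·535 − 222·147
1 = −222·682 + 283·535
1 = 283·4627 − 1920·682
1 = −1920·9936 + 4123·4627
So 4627·4123 ≡ 1 (mod 9936), hence d = 4123.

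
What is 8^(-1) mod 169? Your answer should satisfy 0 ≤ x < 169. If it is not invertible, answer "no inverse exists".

148

Run Euclid on (169, 8):
169 = 21·8 + 1
8 = 8·1 + 0
gcd = 1, so the inverse exists. Back-substitute:
1 = 169 − 21·8
Hence 8⁻¹ ≡ -21 ≡ 148 (mod 169).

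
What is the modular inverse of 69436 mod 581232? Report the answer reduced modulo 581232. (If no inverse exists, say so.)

no inverse exists

Compute gcd(69436, 581232):
581232 = 8*69436 + 25744
69436 = 2*25744 + 17948
25744 = 1*17948 + 7796
17948 = 2*7796 + 2356
7796 = 3*2356 + 728
2356 = 3*728 + 172
728 = 4*172 + 40
172 = 4*40 + 12
40 = 3*12 + 4
12 = 3*4 + 0
The gcd is 4, not 1, hence no inverse exists.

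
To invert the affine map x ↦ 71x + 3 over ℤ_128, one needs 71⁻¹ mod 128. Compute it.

Extended Euclidean algorithm:
128 = 1×71 + 57
71 = 1×57 + 14
57 = 4×14 + 1
14 = 14×1 + 0
Since gcd(71, 128) = 1, back-substitute to write 1 as a combination:
1 = 57 − 4·14
1 = −4·71 + 5·57
1 = 5·128 − 9·71
Hence 71⁻¹ ≡ -9 ≡ 119 (mod 128).

119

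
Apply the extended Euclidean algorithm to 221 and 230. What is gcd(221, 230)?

Euclidean algorithm:
230 = 1×221 + 9
221 = 24×9 + 5
9 = 1×5 + 4
5 = 1×4 + 1
4 = 4×1 + 0
gcd(221, 230) = 1.
Working backward:
1 = 5 − 4
1 = −9 + 2·5
1 = 2·221 − 49·9
1 = −49·230 + 51·221
So 1 = (-49)·230 + (51)·221.

1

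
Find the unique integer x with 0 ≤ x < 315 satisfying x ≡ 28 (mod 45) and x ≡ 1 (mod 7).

253

Write x = 28 + 45·k. Then 45·k ≡ 1 − 28 ≡ 1 (mod 7).
Need 45⁻¹ mod 7. Extended Euclid on (7, 3):
7 = 2×3 + 1
3 = 3×1 + 0
Back-substitute:
1 = 7 − 2·3
45⁻¹ ≡ 5 (mod 7), so k ≡ 5·1 ≡ 5 (mod 7).
x = 28 + 45·5 = 253.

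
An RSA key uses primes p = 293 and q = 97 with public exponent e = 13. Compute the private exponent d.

φ(n) = (p−1)(q−1) = 292·96 = 28032.
Need d with 13·d ≡ 1 (mod 28032). Apply the extended Euclidean algorithm:
28032 = 2156*13 + 4
13 = 3*4 + 1
4 = 4*1 + 0
Back-substitute:
1 = 13 − 3·4
1 = −3·28032 + 6469·13
So 13·6469 ≡ 1 (mod 28032), hence d = 6469.

6469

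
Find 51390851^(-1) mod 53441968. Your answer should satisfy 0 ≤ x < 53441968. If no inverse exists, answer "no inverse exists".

6488699

Extended Euclidean algorithm:
53441968 = 1×51390851 + 2051117
51390851 = 25×2051117 + 112926
2051117 = 18×112926 + 18449
112926 = 6×18449 + 2232
18449 = 8×2232 + 593
2232 = 3×593 + 453
593 = 1×453 + 140
453 = 3×140 + 33
140 = 4×33 + 8
33 = 4×8 + 1
8 = 8×1 + 0
gcd = 1, so the inverse exists. Back-substitute:
1 = 33 − 4·8
1 = −4·140 + 17·33
1 = 17·453 − 55·140
1 = −55·593 + 72·453
1 = 72·2232 − 271·593
1 = −271·18449 + 2240·2232
1 = 2240·112926 − 13711·18449
1 = −13711·2051117 + 249038·112926
1 = 249038·51390851 − 6239661·2051117
1 = −6239661·53441968 + 6488699·51390851
So 51390851·6488699 ≡ 1 (mod 53441968).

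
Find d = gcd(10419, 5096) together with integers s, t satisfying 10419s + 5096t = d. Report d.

Apply Euclid's algorithm to 10419 and 5096:
10419 = 2*5096 + 227
5096 = 22*227 + 102
227 = 2*102 + 23
102 = 4*23 + 10
23 = 2*10 + 3
10 = 3*3 + 1
3 = 3*1 + 0
gcd(10419, 5096) = 1.
Back-substituting:
1 = 10 − 3·3
1 = −3·23 + 7·10
1 = 7·102 − 31·23
1 = −31·227 + 69·102
1 = 69·5096 − 1549·227
1 = −1549·10419 + 3167·5096
So 1 = (-1549)·10419 + (3167)·5096.

1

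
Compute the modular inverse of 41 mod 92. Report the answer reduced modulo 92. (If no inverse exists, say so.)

9

Extended Euclidean algorithm:
92 = 2*41 + 10
41 = 4*10 + 1
10 = 10*1 + 0
gcd = 1, so the inverse exists. Back-substitute:
1 = 41 − 4·10
1 = −4·92 + 9·41
So 41·9 ≡ 1 (mod 92).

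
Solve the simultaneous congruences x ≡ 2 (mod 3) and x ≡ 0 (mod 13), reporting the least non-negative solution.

Write x = 2 + 3·k. Then 3·k ≡ 0 − 2 ≡ 11 (mod 13).
Need 3⁻¹ mod 13. Extended Euclid on (13, 3):
13 = 4×3 + 1
3 = 3×1 + 0
Back-substitute:
1 = 13 − 4·3
3⁻¹ ≡ 9 (mod 13), so k ≡ 9·11 ≡ 8 (mod 13).
x = 2 + 3·8 = 26.

26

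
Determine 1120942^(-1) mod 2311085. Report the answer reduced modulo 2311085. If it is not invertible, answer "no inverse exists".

Apply the Euclidean algorithm to 2311085 and 1120942:
2311085 = 2*1120942 + 69201
1120942 = 16*69201 + 13726
69201 = 5*13726 + 571
13726 = 24*571 + 22
571 = 25*22 + 21
22 = 1*21 + 1
21 = 21*1 + 0
The gcd is 1. Working backward:
1 = 22 − 21
1 = −571 + 26·22
1 = 26·13726 − 625·571
1 = −625·69201 + 3151·13726
1 = 3151·1120942 − 51041·69201
1 = −51041·2311085 + 105233·1120942
So 1120942·105233 ≡ 1 (mod 2311085).

105233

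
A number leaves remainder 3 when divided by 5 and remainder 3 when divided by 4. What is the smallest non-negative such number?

3

Write x = 3 + 5·k. Then 5·k ≡ 3 − 3 ≡ 0 (mod 4).
Need 5⁻¹ mod 4. Extended Euclid on (4, 1):
4 = 4*1 + 0
5⁻¹ ≡ 1 (mod 4), so k ≡ 1·0 ≡ 0 (mod 4).
x = 3 + 5·0 = 3.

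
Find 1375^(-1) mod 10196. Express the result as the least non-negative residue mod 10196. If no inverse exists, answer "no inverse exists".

3107

gcd(10196, 1375) by repeated division:
10196 = 7*1375 + 571
1375 = 2*571 + 233
571 = 2*233 + 105
233 = 2*105 + 23
105 = 4*23 + 13
23 = 1*13 + 10
13 = 1*10 + 3
10 = 3*3 + 1
3 = 3*1 + 0
Since gcd(1375, 10196) = 1, back-substitute to write 1 as a combination:
1 = 10 − 3·3
1 = −3·13 + 4·10
1 = 4·23 − 7·13
1 = −7·105 + 32·23
1 = 32·233 − 71·105
1 = −71·571 + 174·233
1 = 174·1375 − 419·571
1 = −419·10196 + 3107·1375
So 1375·3107 ≡ 1 (mod 10196).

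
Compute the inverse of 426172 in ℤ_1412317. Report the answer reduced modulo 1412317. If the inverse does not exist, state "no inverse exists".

332652

Apply the Euclidean algorithm to 1412317 and 426172:
1412317 = 3×426172 + 133801
426172 = 3×133801 + 24769
133801 = 5×24769 + 9956
24769 = 2×9956 + 4857
9956 = 2×4857 + 242
4857 = 20×242 + 17
242 = 14×17 + 4
17 = 4×4 + 1
4 = 4×1 + 0
gcd = 1, so the inverse exists. Back-substitute:
1 = 17 − 4·4
1 = −4·242 + 57·17
1 = 57·4857 − 1144·242
1 = −1144·9956 + 2345·4857
1 = 2345·24769 − 5834·9956
1 = −5834·133801 + 31515·24769
1 = 31515·426172 − 100379·133801
1 = −100379·1412317 + 332652·426172
So 426172·332652 ≡ 1 (mod 1412317).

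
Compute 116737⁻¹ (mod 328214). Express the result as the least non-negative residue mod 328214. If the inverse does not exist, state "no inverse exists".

Extended Euclidean algorithm:
328214 = 2·116737 + 94740
116737 = 1·94740 + 21997
94740 = 4·21997 + 6752
21997 = 3·6752 + 1741
6752 = 3·1741 + 1529
1741 = 1·1529 + 212
1529 = 7·212 + 45
212 = 4·45 + 32
45 = 1·32 + 13
32 = 2·13 + 6
13 = 2·6 + 1
6 = 6·1 + 0
Since gcd(116737, 328214) = 1, back-substitute to write 1 as a combination:
1 = 13 − 2·6
1 = −2·32 + 5·13
1 = 5·45 − 7·32
1 = −7·212 + 33·45
1 = 33·1529 − 238·212
1 = −238·1741 + 271·1529
1 = 271·6752 − 1051·1741
1 = −1051·21997 + 3424·6752
1 = 3424·94740 − 14747·21997
1 = −14747·116737 + 18171·94740
1 = 18171·328214 − 51089·116737
Thus 116737·(-51089) ≡ 1 (mod 328214); reducing, -51089 mod 328214 = 277125.

277125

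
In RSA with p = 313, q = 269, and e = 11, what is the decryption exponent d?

15203

φ(n) = (p−1)(q−1) = 312·268 = 83616.
Need d with 11·d ≡ 1 (mod 83616). Apply the extended Euclidean algorithm:
83616 = 7601·11 + 5
11 = 2·5 + 1
5 = 5·1 + 0
Back-substitute:
1 = 11 − 2·5
1 = −2·83616 + 15203·11
So 11·15203 ≡ 1 (mod 83616), hence d = 15203.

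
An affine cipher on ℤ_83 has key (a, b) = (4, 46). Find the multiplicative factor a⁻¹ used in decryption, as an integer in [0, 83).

21

Apply the Euclidean algorithm to 83 and 4:
83 = 20*4 + 3
4 = 1*3 + 1
3 = 3*1 + 0
The gcd is 1. Working backward:
1 = 4 − 3
1 = −83 + 21·4
So 4·21 ≡ 1 (mod 83).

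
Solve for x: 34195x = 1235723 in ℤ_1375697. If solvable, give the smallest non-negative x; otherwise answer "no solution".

First find gcd(34195, 1375697):
1375697 = 40*34195 + 7897
34195 = 4*7897 + 2607
7897 = 3*2607 + 76
2607 = 34*76 + 23
76 = 3*23 + 7
23 = 3*7 + 2
7 = 3*2 + 1
2 = 2*1 + 0
gcd = 1, so a unique solution mod 1375697 exists.
Back-substitute for the Bézout coefficients:
1 = 7 − 3·2
1 = −3·23 + 10·7
1 = 10·76 − 33·23
1 = −33·2607 + 1132·76
1 = 1132·7897 − 3429·2607
1 = −3429·34195 + 14848·7897
1 = 14848·1375697 − 597349·34195
So 34195·(-597349) ≡ 1 (mod 1375697), giving 34195⁻¹ ≡ 778348.
x ≡ 34195⁻¹·1235723 ≡ 778348·1235723 ≡ 1216660 (mod 1375697).

1216660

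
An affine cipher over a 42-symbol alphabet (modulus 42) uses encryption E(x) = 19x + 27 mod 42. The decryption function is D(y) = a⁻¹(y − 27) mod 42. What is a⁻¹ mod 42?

31

Run Euclid on (42, 19):
42 = 2·19 + 4
19 = 4·4 + 3
4 = 1·3 + 1
3 = 3·1 + 0
Since gcd(19, 42) = 1, back-substitute to write 1 as a combination:
1 = 4 − 3
1 = −19 + 5·4
1 = 5·42 − 11·19
So 19·(-11) ≡ 1 (mod 42), and -11 ≡ 31 (mod 42).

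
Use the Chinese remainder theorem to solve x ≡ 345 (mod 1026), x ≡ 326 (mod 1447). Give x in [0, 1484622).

Write x = 345 + 1026·k. Then 1026·k ≡ 326 − 345 ≡ 1428 (mod 1447).
Need 1026⁻¹ mod 1447. Extended Euclid on (1447, 1026):
1447 = 1×1026 + 421
1026 = 2×421 + 184
421 = 2×184 + 53
184 = 3×53 + 25
53 = 2×25 + 3
25 = 8×3 + 1
3 = 3×1 + 0
Back-substitute:
1 = 25 − 8·3
1 = −8·53 + 17·25
1 = 17·184 − 59·53
1 = −59·421 + 135·184
1 = 135·1026 − 329·421
1 = −329·1447 + 464·1026
1026⁻¹ ≡ 464 (mod 1447), so k ≡ 464·1428 ≡ 1313 (mod 1447).
x = 345 + 1026·1313 = 1347483.

1347483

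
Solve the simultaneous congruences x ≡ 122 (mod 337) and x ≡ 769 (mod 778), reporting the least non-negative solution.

Write x = 122 + 337·k. Then 337·k ≡ 769 − 122 ≡ 647 (mod 778).
Need 337⁻¹ mod 778. Extended Euclid on (778, 337):
778 = 2·337 + 104
337 = 3·104 + 25
104 = 4·25 + 4
25 = 6·4 + 1
4 = 4·1 + 0
Back-substitute:
1 = 25 − 6·4
1 = −6·104 + 25·25
1 = 25·337 − 81·104
1 = −81·778 + 187·337
337⁻¹ ≡ 187 (mod 778), so k ≡ 187·647 ≡ 399 (mod 778).
x = 122 + 337·399 = 134585.

134585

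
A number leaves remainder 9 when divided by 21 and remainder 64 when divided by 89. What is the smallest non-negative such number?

Write x = 9 + 21·k. Then 21·k ≡ 64 − 9 ≡ 55 (mod 89).
Need 21⁻¹ mod 89. Extended Euclid on (89, 21):
89 = 4·21 + 5
21 = 4·5 + 1
5 = 5·1 + 0
Back-substitute:
1 = 21 − 4·5
1 = −4·89 + 17·21
21⁻¹ ≡ 17 (mod 89), so k ≡ 17·55 ≡ 45 (mod 89).
x = 9 + 21·45 = 954.

954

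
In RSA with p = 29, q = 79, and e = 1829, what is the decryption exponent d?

φ(n) = (p−1)(q−1) = 28·78 = 2184.
Need d with 1829·d ≡ 1 (mod 2184). Apply the extended Euclidean algorithm:
2184 = 1*1829 + 355
1829 = 5*355 + 54
355 = 6*54 + 31
54 = 1*31 + 23
31 = 1*23 + 8
23 = 2*8 + 7
8 = 1*7 + 1
7 = 7*1 + 0
Back-substitute:
1 = 8 − 7
1 = −23 + 3·8
1 = 3·31 − 4·23
1 = −4·54 + 7·31
1 = 7·355 − 46·54
1 = −46·1829 + 237·355
1 = 237·2184 − 283·1829
So 1829·(-283) ≡ 1 (mod 2184), hence d ≡ -283 ≡ 1901 (mod 2184).

1901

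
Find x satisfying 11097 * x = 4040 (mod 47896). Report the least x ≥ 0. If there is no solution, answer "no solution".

First find gcd(11097, 47896):
47896 = 4*11097 + 3508
11097 = 3*3508 + 573
3508 = 6*573 + 70
573 = 8*70 + 13
70 = 5*13 + 5
13 = 2*5 + 3
5 = 1*3 + 2
3 = 1*2 + 1
2 = 2*1 + 0
gcd = 1, so a unique solution mod 47896 exists.
Back-substitute for the Bézout coefficients:
1 = 3 − 2
1 = −5 + 2·3
1 = 2·13 − 5·5
1 = −5·70 + 27·13
1 = 27·573 − 221·70
1 = −221·3508 + 1353·573
1 = 1353·11097 − 4280·3508
1 = −4280·47896 + 18473·11097
So 11097·(18473) ≡ 1 (mod 47896), giving 11097⁻¹ ≡ 18473.
x ≡ 11097⁻¹·4040 ≡ 18473·4040 ≡ 8952 (mod 47896).

8952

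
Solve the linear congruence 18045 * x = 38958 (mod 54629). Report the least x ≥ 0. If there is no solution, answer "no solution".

First find gcd(18045, 54629):
54629 = 3*18045 + 494
18045 = 36*494 + 261
494 = 1*261 + 233
261 = 1*233 + 28
233 = 8*28 + 9
28 = 3*9 + 1
9 = 9*1 + 0
gcd = 1, so a unique solution mod 54629 exists.
Back-substitute for the Bézout coefficients:
1 = 28 − 3·9
1 = −3·233 + 25·28
1 = 25·261 − 28·233
1 = −28·494 + 53·261
1 = 53·18045 − 1936·494
1 = −1936·54629 + 5861·18045
So 18045·(5861) ≡ 1 (mod 54629), giving 18045⁻¹ ≡ 5861.
x ≡ 18045⁻¹·38958 ≡ 5861·38958 ≡ 38247 (mod 54629).

38247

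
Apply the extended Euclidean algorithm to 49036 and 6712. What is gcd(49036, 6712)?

Repeated division:
49036 = 7×6712 + 2052
6712 = 3×2052 + 556
2052 = 3×556 + 384
556 = 1×384 + 172
384 = 2×172 + 40
172 = 4×40 + 12
40 = 3×12 + 4
12 = 3×4 + 0
gcd(49036, 6712) = 4.
Express as a combination:
4 = 40 − 3·12
4 = −3·172 + 13·40
4 = 13·384 − 29·172
4 = −29·556 + 42·384
4 = 42·2052 − 155·556
4 = −155·6712 + 507·2052
4 = 507·49036 − 3704·6712
So 4 = (507)·49036 + (-3704)·6712.

4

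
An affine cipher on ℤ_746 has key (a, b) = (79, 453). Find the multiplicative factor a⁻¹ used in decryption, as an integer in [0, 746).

gcd(746, 79) by repeated division:
746 = 9*79 + 35
79 = 2*35 + 9
35 = 3*9 + 8
9 = 1*8 + 1
8 = 8*1 + 0
The gcd is 1. Working backward:
1 = 9 − 8
1 = −35 + 4·9
1 = 4·79 − 9·35
1 = −9·746 + 85·79
So 79·85 ≡ 1 (mod 746).

85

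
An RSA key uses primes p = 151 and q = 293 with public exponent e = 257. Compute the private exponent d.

1193

φ(n) = (p−1)(q−1) = 150·292 = 43800.
Need d with 257·d ≡ 1 (mod 43800). Apply the extended Euclidean algorithm:
43800 = 170·257 + 110
257 = 2·110 + 37
110 = 2·37 + 36
37 = 1·36 + 1
36 = 36·1 + 0
Back-substitute:
1 = 37 − 36
1 = −110 + 3·37
1 = 3·257 − 7·110
1 = −7·43800 + 1193·257
So 257·1193 ≡ 1 (mod 43800), hence d = 1193.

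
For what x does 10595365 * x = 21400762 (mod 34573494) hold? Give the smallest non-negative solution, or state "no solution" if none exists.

First find gcd(10595365, 34573494):
34573494 = 3*10595365 + 2787399
10595365 = 3*2787399 + 2233168
2787399 = 1*2233168 + 554231
2233168 = 4*554231 + 16244
554231 = 34*16244 + 1935
16244 = 8*1935 + 764
1935 = 2*764 + 407
764 = 1*407 + 357
407 = 1*357 + 50
357 = 7*50 + 7
50 = 7*7 + 1
7 = 7*1 + 0
gcd = 1, so a unique solution mod 34573494 exists.
Back-substitute for the Bézout coefficients:
1 = 50 − 7·7
1 = −7·357 + 50·50
1 = 50·407 − 57·357
1 = −57·764 + 107·407
1 = 107·1935 − 271·764
1 = −271·16244 + 2275·1935
1 = 2275·554231 − 77621·16244
1 = −77621·2233168 + 312759·554231
1 = 312759·2787399 − 390380·2233168
1 = −390380·10595365 + 1483899·2787399
1 = 1483899·34573494 − 4842077·10595365
So 10595365·(-4842077) ≡ 1 (mod 34573494), giving 10595365⁻¹ ≡ 29731417.
x ≡ 10595365⁻¹·21400762 ≡ 29731417·21400762 ≡ 22783042 (mod 34573494).

22783042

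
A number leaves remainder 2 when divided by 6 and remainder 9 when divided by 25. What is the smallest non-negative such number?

134

Write x = 2 + 6·k. Then 6·k ≡ 9 − 2 ≡ 7 (mod 25).
Need 6⁻¹ mod 25. Extended Euclid on (25, 6):
25 = 4*6 + 1
6 = 6*1 + 0
Back-substitute:
1 = 25 − 4·6
6⁻¹ ≡ 21 (mod 25), so k ≡ 21·7 ≡ 22 (mod 25).
x = 2 + 6·22 = 134.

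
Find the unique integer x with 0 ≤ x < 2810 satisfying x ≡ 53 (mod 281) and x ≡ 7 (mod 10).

1177

Write x = 53 + 281·k. Then 281·k ≡ 7 − 53 ≡ 4 (mod 10).
Need 281⁻¹ mod 10. Extended Euclid on (10, 1):
10 = 10*1 + 0
281⁻¹ ≡ 1 (mod 10), so k ≡ 1·4 ≡ 4 (mod 10).
x = 53 + 281·4 = 1177.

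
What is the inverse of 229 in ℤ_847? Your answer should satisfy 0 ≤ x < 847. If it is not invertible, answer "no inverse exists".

577

Run Euclid on (847, 229):
847 = 3*229 + 160
229 = 1*160 + 69
160 = 2*69 + 22
69 = 3*22 + 3
22 = 7*3 + 1
3 = 3*1 + 0
Since gcd(229, 847) = 1, back-substitute to write 1 as a combination:
1 = 22 − 7·3
1 = −7·69 + 22·22
1 = 22·160 − 51·69
1 = −51·229 + 73·160
1 = 73·847 − 270·229
Thus 229·(-270) ≡ 1 (mod 847); reducing, -270 mod 847 = 577.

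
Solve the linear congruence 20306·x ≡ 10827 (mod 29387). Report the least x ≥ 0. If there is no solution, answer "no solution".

13571

First find gcd(20306, 29387):
29387 = 1·20306 + 9081
20306 = 2·9081 + 2144
9081 = 4·2144 + 505
2144 = 4·505 + 124
505 = 4·124 + 9
124 = 13·9 + 7
9 = 1·7 + 2
7 = 3·2 + 1
2 = 2·1 + 0
gcd = 1, so a unique solution mod 29387 exists.
Back-substitute for the Bézout coefficients:
1 = 7 − 3·2
1 = −3·9 + 4·7
1 = 4·124 − 55·9
1 = −55·505 + 224·124
1 = 224·2144 − 951·505
1 = −951·9081 + 4028·2144
1 = 4028·20306 − 9007·9081
1 = −9007·29387 + 13035·20306
So 20306·(13035) ≡ 1 (mod 29387), giving 20306⁻¹ ≡ 13035.
x ≡ 20306⁻¹·10827 ≡ 13035·10827 ≡ 13571 (mod 29387).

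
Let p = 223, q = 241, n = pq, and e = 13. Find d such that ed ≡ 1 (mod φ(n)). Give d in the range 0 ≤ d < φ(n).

8197

φ(n) = (p−1)(q−1) = 222·240 = 53280.
Need d with 13·d ≡ 1 (mod 53280). Apply the extended Euclidean algorithm:
53280 = 4098*13 + 6
13 = 2*6 + 1
6 = 6*1 + 0
Back-substitute:
1 = 13 − 2·6
1 = −2·53280 + 8197·13
So 13·8197 ≡ 1 (mod 53280), hence d = 8197.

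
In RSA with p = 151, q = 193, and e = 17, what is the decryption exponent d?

13553

φ(n) = (p−1)(q−1) = 150·192 = 28800.
Need d with 17·d ≡ 1 (mod 28800). Apply the extended Euclidean algorithm:
28800 = 1694*17 + 2
17 = 8*2 + 1
2 = 2*1 + 0
Back-substitute:
1 = 17 − 8·2
1 = −8·28800 + 13553·17
So 17·13553 ≡ 1 (mod 28800), hence d = 13553.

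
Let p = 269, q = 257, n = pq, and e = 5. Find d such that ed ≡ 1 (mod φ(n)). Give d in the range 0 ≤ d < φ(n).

φ(n) = (p−1)(q−1) = 268·256 = 68608.
Need d with 5·d ≡ 1 (mod 68608). Apply the extended Euclidean algorithm:
68608 = 13721·5 + 3
5 = 1·3 + 2
3 = 1·2 + 1
2 = 2·1 + 0
Back-substitute:
1 = 3 − 2
1 = −5 + 2·3
1 = 2·68608 − 27443·5
So 5·(-27443) ≡ 1 (mod 68608), hence d ≡ -27443 ≡ 41165 (mod 68608).

41165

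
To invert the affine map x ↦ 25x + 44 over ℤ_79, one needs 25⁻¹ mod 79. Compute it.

19

Run Euclid on (79, 25):
79 = 3*25 + 4
25 = 6*4 + 1
4 = 4*1 + 0
gcd = 1, so the inverse exists. Back-substitute:
1 = 25 − 6·4
1 = −6·79 + 19·25
So 25·19 ≡ 1 (mod 79).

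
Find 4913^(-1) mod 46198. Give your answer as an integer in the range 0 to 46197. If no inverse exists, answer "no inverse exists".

Run Euclid on (46198, 4913):
46198 = 9*4913 + 1981
4913 = 2*1981 + 951
1981 = 2*951 + 79
951 = 12*79 + 3
79 = 26*3 + 1
3 = 3*1 + 0
Since gcd(4913, 46198) = 1, back-substitute to write 1 as a combination:
1 = 79 − 26·3
1 = −26·951 + 313·79
1 = 313·1981 − 652·951
1 = −652·4913 + 1617·1981
1 = 1617·46198 − 15205·4913
Thus 4913·(-15205) ≡ 1 (mod 46198); reducing, -15205 mod 46198 = 30993.

30993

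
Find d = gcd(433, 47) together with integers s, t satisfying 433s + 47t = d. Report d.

Apply Euclid's algorithm to 433 and 47:
433 = 9×47 + 10
47 = 4×10 + 7
10 = 1×7 + 3
7 = 2×3 + 1
3 = 3×1 + 0
gcd(433, 47) = 1.
Back-substituting:
1 = 7 − 2·3
1 = −2·10 + 3·7
1 = 3·47 − 14·10
1 = −14·433 + 129·47
So 1 = (-14)·433 + (129)·47.

1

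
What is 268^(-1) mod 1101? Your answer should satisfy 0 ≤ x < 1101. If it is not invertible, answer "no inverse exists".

949

Extended Euclidean algorithm:
1101 = 4*268 + 29
268 = 9*29 + 7
29 = 4*7 + 1
7 = 7*1 + 0
gcd = 1, so the inverse exists. Back-substitute:
1 = 29 − 4·7
1 = −4·268 + 37·29
1 = 37·1101 − 152·268
Hence 268⁻¹ ≡ -152 ≡ 949 (mod 1101).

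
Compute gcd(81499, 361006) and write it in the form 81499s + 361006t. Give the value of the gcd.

1

Euclidean algorithm:
361006 = 4×81499 + 35010
81499 = 2×35010 + 11479
35010 = 3×11479 + 573
11479 = 20×573 + 19
573 = 30×19 + 3
19 = 6×3 + 1
3 = 3×1 + 0
gcd(81499, 361006) = 1.
Working backward:
1 = 19 − 6·3
1 = −6·573 + 181·19
1 = 181·11479 − 3626·573
1 = −3626·35010 + 11059·11479
1 = 11059·81499 − 25744·35010
1 = −25744·361006 + 114035·81499
So 1 = (-25744)·361006 + (114035)·81499.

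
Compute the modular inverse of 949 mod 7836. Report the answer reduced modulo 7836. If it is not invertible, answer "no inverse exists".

289

gcd(7836, 949) by repeated division:
7836 = 8*949 + 244
949 = 3*244 + 217
244 = 1*217 + 27
217 = 8*27 + 1
27 = 27*1 + 0
The gcd is 1. Working backward:
1 = 217 − 8·27
1 = −8·244 + 9·217
1 = 9·949 − 35·244
1 = −35·7836 + 289·949
So 949·289 ≡ 1 (mod 7836).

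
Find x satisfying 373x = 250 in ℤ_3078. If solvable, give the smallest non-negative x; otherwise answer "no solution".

First find gcd(373, 3078):
3078 = 8*373 + 94
373 = 3*94 + 91
94 = 1*91 + 3
91 = 30*3 + 1
3 = 3*1 + 0
gcd = 1, so a unique solution mod 3078 exists.
Back-substitute for the Bézout coefficients:
1 = 91 − 30·3
1 = −30·94 + 31·91
1 = 31·373 − 123·94
1 = −123·3078 + 1015·373
So 373·(1015) ≡ 1 (mod 3078), giving 373⁻¹ ≡ 1015.
x ≡ 373⁻¹·250 ≡ 1015·250 ≡ 1354 (mod 3078).

1354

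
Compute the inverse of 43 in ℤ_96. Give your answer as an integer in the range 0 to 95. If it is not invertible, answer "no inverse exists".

67

Extended Euclidean algorithm:
96 = 2·43 + 10
43 = 4·10 + 3
10 = 3·3 + 1
3 = 3·1 + 0
gcd = 1, so the inverse exists. Back-substitute:
1 = 10 − 3·3
1 = −3·43 + 13·10
1 = 13·96 − 29·43
So 43·(-29) ≡ 1 (mod 96), and -29 ≡ 67 (mod 96).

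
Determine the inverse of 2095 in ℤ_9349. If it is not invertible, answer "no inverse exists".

Apply the Euclidean algorithm to 9349 and 2095:
9349 = 4*2095 + 969
2095 = 2*969 + 157
969 = 6*157 + 27
157 = 5*27 + 22
27 = 1*22 + 5
22 = 4*5 + 2
5 = 2*2 + 1
2 = 2*1 + 0
Since gcd(2095, 9349) = 1, back-substitute to write 1 as a combination:
1 = 5 − 2·2
1 = −2·22 + 9·5
1 = 9·27 − 11·22
1 = −11·157 + 64·27
1 = 64·969 − 395·157
1 = −395·2095 + 854·969
1 = 854·9349 − 3811·2095
So 2095·(-3811) ≡ 1 (mod 9349), and -3811 ≡ 5538 (mod 9349).

5538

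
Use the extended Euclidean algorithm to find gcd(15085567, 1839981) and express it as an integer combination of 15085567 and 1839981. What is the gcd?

1

Apply Euclid's algorithm to 15085567 and 1839981:
15085567 = 8·1839981 + 365719
1839981 = 5·365719 + 11386
365719 = 32·11386 + 1367
11386 = 8·1367 + 450
1367 = 3·450 + 17
450 = 26·17 + 8
17 = 2·8 + 1
8 = 8·1 + 0
gcd(15085567, 1839981) = 1.
Working backward:
1 = 17 − 2·8
1 = −2·450 + 53·17
1 = 53·1367 − 161·450
1 = −161·11386 + 1341·1367
1 = 1341·365719 − 43073·11386
1 = −43073·1839981 + 216706·365719
1 = 216706·15085567 − 1776721·1839981
So 1 = (216706)·15085567 + (-1776721)·1839981.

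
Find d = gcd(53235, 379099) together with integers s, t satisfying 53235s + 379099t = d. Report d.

7

Euclidean algorithm:
379099 = 7·53235 + 6454
53235 = 8·6454 + 1603
6454 = 4·1603 + 42
1603 = 38·42 + 7
42 = 6·7 + 0
gcd(53235, 379099) = 7.
Express as a combination:
7 = 1603 − 38·42
7 = −38·6454 + 153·1603
7 = 153·53235 − 1262·6454
7 = −1262·379099 + 8987·53235
So 7 = (-1262)·379099 + (8987)·53235.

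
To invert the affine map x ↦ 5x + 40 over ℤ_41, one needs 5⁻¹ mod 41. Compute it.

Apply the Euclidean algorithm to 41 and 5:
41 = 8*5 + 1
5 = 5*1 + 0
The gcd is 1. Working backward:
1 = 41 − 8·5
Hence 5⁻¹ ≡ -8 ≡ 33 (mod 41).

33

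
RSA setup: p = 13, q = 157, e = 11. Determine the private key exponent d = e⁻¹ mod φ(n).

851

φ(n) = (p−1)(q−1) = 12·156 = 1872.
Need d with 11·d ≡ 1 (mod 1872). Apply the extended Euclidean algorithm:
1872 = 170·11 + 2
11 = 5·2 + 1
2 = 2·1 + 0
Back-substitute:
1 = 11 − 5·2
1 = −5·1872 + 851·11
So 11·851 ≡ 1 (mod 1872), hence d = 851.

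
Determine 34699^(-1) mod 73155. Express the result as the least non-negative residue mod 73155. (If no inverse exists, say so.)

Apply the Euclidean algorithm to 73155 and 34699:
73155 = 2×34699 + 3757
34699 = 9×3757 + 886
3757 = 4×886 + 213
886 = 4×213 + 34
213 = 6×34 + 9
34 = 3×9 + 7
9 = 1×7 + 2
7 = 3×2 + 1
2 = 2×1 + 0
Since gcd(34699, 73155) = 1, back-substitute to write 1 as a combination:
1 = 7 − 3·2
1 = −3·9 + 4·7
1 = 4·34 − 15·9
1 = −15·213 + 94·34
1 = 94·886 − 391·213
1 = −391·3757 + 1658·886
1 = 1658·34699 − 15313·3757
1 = −15313·73155 + 32284·34699
So 34699·32284 ≡ 1 (mod 73155).

32284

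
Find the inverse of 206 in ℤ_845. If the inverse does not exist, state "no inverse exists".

201

Extended Euclidean algorithm:
845 = 4×206 + 21
206 = 9×21 + 17
21 = 1×17 + 4
17 = 4×4 + 1
4 = 4×1 + 0
gcd = 1, so the inverse exists. Back-substitute:
1 = 17 − 4·4
1 = −4·21 + 5·17
1 = 5·206 − 49·21
1 = −49·845 + 201·206
So 206·201 ≡ 1 (mod 845).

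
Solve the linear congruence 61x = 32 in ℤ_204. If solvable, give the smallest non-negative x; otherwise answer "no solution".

44

First find gcd(61, 204):
204 = 3×61 + 21
61 = 2×21 + 19
21 = 1×19 + 2
19 = 9×2 + 1
2 = 2×1 + 0
gcd = 1, so a unique solution mod 204 exists.
Back-substitute for the Bézout coefficients:
1 = 19 − 9·2
1 = −9·21 + 10·19
1 = 10·61 − 29·21
1 = −29·204 + 97·61
So 61·(97) ≡ 1 (mod 204), giving 61⁻¹ ≡ 97.
x ≡ 61⁻¹·32 ≡ 97·32 ≡ 44 (mod 204).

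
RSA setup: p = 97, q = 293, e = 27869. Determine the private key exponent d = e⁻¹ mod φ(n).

φ(n) = (p−1)(q−1) = 96·292 = 28032.
Need d with 27869·d ≡ 1 (mod 28032). Apply the extended Euclidean algorithm:
28032 = 1×27869 + 163
27869 = 170×163 + 159
163 = 1×159 + 4
159 = 39×4 + 3
4 = 1×3 + 1
3 = 3×1 + 0
Back-substitute:
1 = 4 − 3
1 = −159 + 40·4
1 = 40·163 − 41·159
1 = −41·27869 + 7010·163
1 = 7010·28032 − 7051·27869
So 27869·(-7051) ≡ 1 (mod 28032), hence d ≡ -7051 ≡ 20981 (mod 28032).

20981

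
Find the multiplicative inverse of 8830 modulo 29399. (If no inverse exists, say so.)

19980

gcd(29399, 8830) by repeated division:
29399 = 3×8830 + 2909
8830 = 3×2909 + 103
2909 = 28×103 + 25
103 = 4×25 + 3
25 = 8×3 + 1
3 = 3×1 + 0
Since gcd(8830, 29399) = 1, back-substitute to write 1 as a combination:
1 = 25 − 8·3
1 = −8·103 + 33·25
1 = 33·2909 − 932·103
1 = −932·8830 + 2829·2909
1 = 2829·29399 − 9419·8830
So 8830·(-9419) ≡ 1 (mod 29399), and -9419 ≡ 19980 (mod 29399).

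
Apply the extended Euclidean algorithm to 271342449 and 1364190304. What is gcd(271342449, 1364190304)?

Euclidean algorithm:
1364190304 = 5×271342449 + 7478059
271342449 = 36×7478059 + 2132325
7478059 = 3×2132325 + 1081084
2132325 = 1×1081084 + 1051241
1081084 = 1×1051241 + 29843
1051241 = 35×29843 + 6736
29843 = 4×6736 + 2899
6736 = 2×2899 + 938
2899 = 3×938 + 85
938 = 11×85 + 3
85 = 28×3 + 1
3 = 3×1 + 0
gcd(271342449, 1364190304) = 1.
Working backward:
1 = 85 − 28·3
1 = −28·938 + 309·85
1 = 309·2899 − 955·938
1 = −955·6736 + 2219·2899
1 = 2219·29843 − 9831·6736
1 = −9831·1051241 + 346304·29843
1 = 346304·1081084 − 356135·1051241
1 = −356135·2132325 + 702439·1081084
1 = 702439·7478059 − 2463452·2132325
1 = −2463452·271342449 + 89386711·7478059
1 = 89386711·1364190304 − 449397007·271342449
So 1 = (89386711)·1364190304 + (-449397007)·271342449.

1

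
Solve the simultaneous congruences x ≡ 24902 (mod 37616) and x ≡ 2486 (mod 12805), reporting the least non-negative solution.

45690726

Write x = 24902 + 37616·k. Then 37616·k ≡ 2486 − 24902 ≡ 3194 (mod 12805).
Need 37616⁻¹ mod 12805. Extended Euclid on (12805, 12006):
12805 = 1×12006 + 799
12006 = 15×799 + 21
799 = 38×21 + 1
21 = 21×1 + 0
Back-substitute:
1 = 799 − 38·21
1 = −38·12006 + 571·799
1 = 571·12805 − 609·12006
37616⁻¹ ≡ 12196 (mod 12805), so k ≡ 12196·3194 ≡ 1214 (mod 12805).
x = 24902 + 37616·1214 = 45690726.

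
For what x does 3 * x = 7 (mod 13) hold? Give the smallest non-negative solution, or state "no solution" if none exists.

11

First find gcd(3, 13):
13 = 4×3 + 1
3 = 3×1 + 0
gcd = 1, so a unique solution mod 13 exists.
Back-substitute for the Bézout coefficients:
1 = 13 − 4·3
So 3·(-4) ≡ 1 (mod 13), giving 3⁻¹ ≡ 9.
x ≡ 3⁻¹·7 ≡ 9·7 ≡ 11 (mod 13).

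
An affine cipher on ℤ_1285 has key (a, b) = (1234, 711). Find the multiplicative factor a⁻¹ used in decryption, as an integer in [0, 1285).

Run Euclid on (1285, 1234):
1285 = 1*1234 + 51
1234 = 24*51 + 10
51 = 5*10 + 1
10 = 10*1 + 0
The gcd is 1. Working backward:
1 = 51 − 5·10
1 = −5·1234 + 121·51
1 = 121·1285 − 126·1234
Hence 1234⁻¹ ≡ -126 ≡ 1159 (mod 1285).

1159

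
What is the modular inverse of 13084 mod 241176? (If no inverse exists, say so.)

Compute gcd(13084, 241176):
241176 = 18·13084 + 5664
13084 = 2·5664 + 1756
5664 = 3·1756 + 396
1756 = 4·396 + 172
396 = 2·172 + 52
172 = 3·52 + 16
52 = 3·16 + 4
16 = 4·4 + 0
The gcd is 4, not 1, hence no inverse exists.

no inverse exists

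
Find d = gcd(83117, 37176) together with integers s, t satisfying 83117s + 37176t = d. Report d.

1

Repeated division:
83117 = 2×37176 + 8765
37176 = 4×8765 + 2116
8765 = 4×2116 + 301
2116 = 7×301 + 9
301 = 33×9 + 4
9 = 2×4 + 1
4 = 4×1 + 0
gcd(83117, 37176) = 1.
Express as a combination:
1 = 9 − 2·4
1 = −2·301 + 67·9
1 = 67·2116 − 471·301
1 = −471·8765 + 1951·2116
1 = 1951·37176 − 8275·8765
1 = −8275·83117 + 18501·37176
So 1 = (-8275)·83117 + (18501)·37176.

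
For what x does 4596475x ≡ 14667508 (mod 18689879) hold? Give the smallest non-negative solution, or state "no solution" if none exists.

gcd(4596475, 18689879):
18689879 = 4×4596475 + 303979
4596475 = 15×303979 + 36790
303979 = 8×36790 + 9659
36790 = 3×9659 + 7813
9659 = 1×7813 + 1846
7813 = 4×1846 + 429
1846 = 4×429 + 130
429 = 3×130 + 39
130 = 3×39 + 13
39 = 3×13 + 0
gcd = 13, but 13 ∤ 14667508, so the congruence has no solution.

no solution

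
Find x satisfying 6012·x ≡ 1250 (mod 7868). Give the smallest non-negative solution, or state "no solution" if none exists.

no solution

gcd(6012, 7868):
7868 = 1·6012 + 1856
6012 = 3·1856 + 444
1856 = 4·444 + 80
444 = 5·80 + 44
80 = 1·44 + 36
44 = 1·36 + 8
36 = 4·8 + 4
8 = 2·4 + 0
gcd = 4, but 4 ∤ 1250, so the congruence has no solution.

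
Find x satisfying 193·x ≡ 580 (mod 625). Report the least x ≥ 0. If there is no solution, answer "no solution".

560

First find gcd(193, 625):
625 = 3×193 + 46
193 = 4×46 + 9
46 = 5×9 + 1
9 = 9×1 + 0
gcd = 1, so a unique solution mod 625 exists.
Back-substitute for the Bézout coefficients:
1 = 46 − 5·9
1 = −5·193 + 21·46
1 = 21·625 − 68·193
So 193·(-68) ≡ 1 (mod 625), giving 193⁻¹ ≡ 557.
x ≡ 193⁻¹·580 ≡ 557·580 ≡ 560 (mod 625).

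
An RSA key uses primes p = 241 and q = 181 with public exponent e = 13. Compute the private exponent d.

39877

φ(n) = (p−1)(q−1) = 240·180 = 43200.
Need d with 13·d ≡ 1 (mod 43200). Apply the extended Euclidean algorithm:
43200 = 3323·13 + 1
13 = 13·1 + 0
Back-substitute:
1 = 43200 − 3323·13
So 13·(-3323) ≡ 1 (mod 43200), hence d ≡ -3323 ≡ 39877 (mod 43200).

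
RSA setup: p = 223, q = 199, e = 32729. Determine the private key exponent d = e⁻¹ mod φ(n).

φ(n) = (p−1)(q−1) = 222·198 = 43956.
Need d with 32729·d ≡ 1 (mod 43956). Apply the extended Euclidean algorithm:
43956 = 1·32729 + 11227
32729 = 2·11227 + 10275
11227 = 1·10275 + 952
10275 = 10·952 + 755
952 = 1·755 + 197
755 = 3·197 + 164
197 = 1·164 + 33
164 = 4·33 + 32
33 = 1·32 + 1
32 = 32·1 + 0
Back-substitute:
1 = 33 − 32
1 = −164 + 5·33
1 = 5·197 − 6·164
1 = −6·755 + 23·197
1 = 23·952 − 29·755
1 = −29·10275 + 313·952
1 = 313·11227 − 342·10275
1 = −342·32729 + 997·11227
1 = 997·43956 − 1339·32729
So 32729·(-1339) ≡ 1 (mod 43956), hence d ≡ -1339 ≡ 42617 (mod 43956).

42617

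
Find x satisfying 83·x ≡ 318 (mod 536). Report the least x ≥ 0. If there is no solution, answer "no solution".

First find gcd(83, 536):
536 = 6×83 + 38
83 = 2×38 + 7
38 = 5×7 + 3
7 = 2×3 + 1
3 = 3×1 + 0
gcd = 1, so a unique solution mod 536 exists.
Back-substitute for the Bézout coefficients:
1 = 7 − 2·3
1 = −2·38 + 11·7
1 = 11·83 − 24·38
1 = −24·536 + 155·83
So 83·(155) ≡ 1 (mod 536), giving 83⁻¹ ≡ 155.
x ≡ 83⁻¹·318 ≡ 155·318 ≡ 514 (mod 536).

514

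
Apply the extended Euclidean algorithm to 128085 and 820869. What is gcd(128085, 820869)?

3

Apply Euclid's algorithm to 820869 and 128085:
820869 = 6·128085 + 52359
128085 = 2·52359 + 23367
52359 = 2·23367 + 5625
23367 = 4·5625 + 867
5625 = 6·867 + 423
867 = 2·423 + 21
423 = 20·21 + 3
21 = 7·3 + 0
gcd(128085, 820869) = 3.
Back-substituting:
3 = 423 − 20·21
3 = −20·867 + 41·423
3 = 41·5625 − 266·867
3 = −266·23367 + 1105·5625
3 = 1105·52359 − 2476·23367
3 = −2476·128085 + 6057·52359
3 = 6057·820869 − 38818·128085
So 3 = (6057)·820869 + (-38818)·128085.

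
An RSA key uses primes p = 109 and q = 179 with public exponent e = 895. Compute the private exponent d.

φ(n) = (p−1)(q−1) = 108·178 = 19224.
Need d with 895·d ≡ 1 (mod 19224). Apply the extended Euclidean algorithm:
19224 = 21×895 + 429
895 = 2×429 + 37
429 = 11×37 + 22
37 = 1×22 + 15
22 = 1×15 + 7
15 = 2×7 + 1
7 = 7×1 + 0
Back-substitute:
1 = 15 − 2·7
1 = −2·22 + 3·15
1 = 3·37 − 5·22
1 = −5·429 + 58·37
1 = 58·895 − 121·429
1 = −121·19224 + 2599·895
So 895·2599 ≡ 1 (mod 19224), hence d = 2599.

2599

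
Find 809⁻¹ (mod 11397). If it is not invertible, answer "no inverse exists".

gcd(11397, 809) by repeated division:
11397 = 14·809 + 71
809 = 11·71 + 28
71 = 2·28 + 15
28 = 1·15 + 13
15 = 1·13 + 2
13 = 6·2 + 1
2 = 2·1 + 0
The gcd is 1. Working backward:
1 = 13 − 6·2
1 = −6·15 + 7·13
1 = 7·28 − 13·15
1 = −13·71 + 33·28
1 = 33·809 − 376·71
1 = −376·11397 + 5297·809
So 809·5297 ≡ 1 (mod 11397).

5297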